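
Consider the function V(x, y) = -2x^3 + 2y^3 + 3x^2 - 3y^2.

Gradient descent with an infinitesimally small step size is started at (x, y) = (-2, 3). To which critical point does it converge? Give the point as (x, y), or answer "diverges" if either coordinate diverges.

V is separable, so gradient descent decouples: x follows -∂V/∂x, y follows -∂V/∂y.
∂V/∂x = -6x(x - 1); at x=-2 this is -36, so x increases.
∂V/∂y = 6y(y - 1); at y=3 this is 36, so y decreases.
x converges to its nearest critical value 0 (a local min of the x-part); y converges to 1. The iterate converges to (0, 1).

(0, 1)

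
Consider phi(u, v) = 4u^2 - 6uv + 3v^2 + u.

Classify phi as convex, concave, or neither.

phi is quadratic, so its Hessian is the constant matrix H = [[8, -6], [-6, 6]].
det(H) = 12, tr(H) = 14.
det(H) > 0 and tr(H) > 0, so H is positive definite everywhere: convex.

convex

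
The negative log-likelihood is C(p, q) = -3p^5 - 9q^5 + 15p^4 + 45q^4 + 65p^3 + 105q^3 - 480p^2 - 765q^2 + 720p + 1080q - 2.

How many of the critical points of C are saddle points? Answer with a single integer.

C separates as a function of p plus a function of q, so ∇C=0 decouples.
∂C/∂p = -15(p - 4)(p - 3)(p - 1)(p + 4) = 0 at p ∈ {-4, 1, 3, 4}; ∂C/∂q = -45(q - 4)(q - 2)(q - 1)(q + 3) = 0 at q ∈ {-3, 1, 2, 4}.
The Hessian is diagonal: diag(C_pp, C_qq). Second derivatives: C_pp(-4)=4200, C_pp(1)=-450, C_pp(3)=210, C_pp(4)=-360; C_qq(-3)=6300, C_qq(1)=-540, C_qq(2)=450, C_qq(4)=-1890.
Saddle points occur where the two diagonal entries have opposite signs: (-4, 1), (-4, 4), (1, -3), (1, 2), (3, 1), (3, 4), (4, -3), (4, 2). Count: 8.

8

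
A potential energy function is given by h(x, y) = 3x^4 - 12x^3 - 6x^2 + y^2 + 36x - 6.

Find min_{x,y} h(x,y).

-33

h(x,y) separates as P(x) + Q(y) − 6, so its minimum is min P + min Q − 6.
P'(x) = 12(x - 3)(x - 1)(x + 1) vanishes at x ∈ {-1, 1, 3}; Q'(y) = 2y vanishes at y ∈ {0}.
Local minima of P (where P''>0): P(-1)=-27, P(3)=-27. Local minima of Q: Q(0)=0.
So the global minimum of h is P(-1) + Q(0) − 6 = -27 + 0 − 6 = -33, attained at (-1, 0).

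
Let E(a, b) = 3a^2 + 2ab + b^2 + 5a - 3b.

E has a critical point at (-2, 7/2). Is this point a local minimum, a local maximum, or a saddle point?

local minimum

The Hessian of E is constant: H = [[6, 2], [2, 2]].
det(H) = 6·2 − 2² = 8.
det(H) > 0 and tr(H) = 8 > 0, so H is positive definite and the point is a local minimum.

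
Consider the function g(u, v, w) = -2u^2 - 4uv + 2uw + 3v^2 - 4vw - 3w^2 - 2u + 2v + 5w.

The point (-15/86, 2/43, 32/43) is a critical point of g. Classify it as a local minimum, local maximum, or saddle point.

saddle point

The Hessian is constant: H = [[-4, -4, 2], [-4, 6, -4], [2, -4, -6]].
Leading principal minors: Δ₁ = -4, Δ₂ = -40, Δ₃ = 344.
The minors fit neither the all-positive nor the alternating-sign pattern, so H is indefinite: a saddle point.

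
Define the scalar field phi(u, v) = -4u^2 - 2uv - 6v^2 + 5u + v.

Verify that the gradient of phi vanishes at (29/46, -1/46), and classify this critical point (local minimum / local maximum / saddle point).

local maximum

∇phi = (-8u - 2v + 5, -2u - 12v + 1); substituting (29/46, -1/46) gives ∇phi = (0, 0), so (29/46, -1/46) is indeed a critical point.
The Hessian of phi is constant: H = [[-8, -2], [-2, -12]].
det(H) = (-8)·(-12) − (-2)² = 92.
det(H) > 0 and tr(H) = -20 < 0, so H is negative definite and the point is a local maximum.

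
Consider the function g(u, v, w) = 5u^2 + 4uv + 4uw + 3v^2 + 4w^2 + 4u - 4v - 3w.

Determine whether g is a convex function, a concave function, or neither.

convex

g is quadratic, so its Hessian is the constant matrix H = [[10, 4, 4], [4, 6, 0], [4, 0, 8]].
Leading principal minors: 10, 44, 256.
All positive ⇒ H ≻ 0 ⇒ convex.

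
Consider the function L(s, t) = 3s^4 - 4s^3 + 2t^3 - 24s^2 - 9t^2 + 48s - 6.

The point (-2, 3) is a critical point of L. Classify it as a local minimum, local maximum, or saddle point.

The mixed partial ∂²L/∂s∂t is 0, so the Hessian at any point is diag(L_ss, L_tt) = diag(12(3s^2 - 2s - 4), 6(2t - 3)).
At (-2, 3): H = diag(144, 18).
Both eigenvalues are positive, so H is positive definite: a local minimum.

local minimum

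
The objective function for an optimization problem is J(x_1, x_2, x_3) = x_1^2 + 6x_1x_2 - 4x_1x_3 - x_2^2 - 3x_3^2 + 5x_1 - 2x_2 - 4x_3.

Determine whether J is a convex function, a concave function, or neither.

neither

J is quadratic, so its Hessian is the constant matrix H = [[2, 6, -4], [6, -2, 0], [-4, 0, -6]].
Leading principal minors: 2, -40, 272.
Neither pattern holds ⇒ H is indefinite ⇒ neither convex nor concave.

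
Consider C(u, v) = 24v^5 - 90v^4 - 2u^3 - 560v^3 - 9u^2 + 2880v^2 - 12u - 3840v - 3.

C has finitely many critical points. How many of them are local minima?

2

C separates as a function of u plus a function of v, so ∇C=0 decouples.
∂C/∂u = -6(u + 1)(u + 2) = 0 at u ∈ {-2, -1}; ∂C/∂v = 120(v - 4)(v - 2)(v - 1)(v + 4) = 0 at v ∈ {-4, 1, 2, 4}.
The Hessian is diagonal: diag(C_uu, C_vv). Second derivatives: C_uu(-2)=6, C_uu(-1)=-6; C_vv(-4)=-28800, C_vv(1)=1800, C_vv(2)=-1440, C_vv(4)=5760.
Local minima occur where both diagonal entries positive: (-2, 1), (-2, 4). Count: 2.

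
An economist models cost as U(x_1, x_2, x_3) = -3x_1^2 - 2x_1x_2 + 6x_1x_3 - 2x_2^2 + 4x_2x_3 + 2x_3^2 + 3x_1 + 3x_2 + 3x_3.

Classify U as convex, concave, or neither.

U is quadratic, so its Hessian is the constant matrix H = [[-6, -2, 6], [-2, -4, 4], [6, 4, 4]].
Leading principal minors: -6, 20, 224.
Neither pattern holds ⇒ H is indefinite ⇒ neither convex nor concave.

neither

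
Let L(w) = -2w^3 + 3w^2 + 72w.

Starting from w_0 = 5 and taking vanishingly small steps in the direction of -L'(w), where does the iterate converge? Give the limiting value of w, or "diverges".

diverges

L'(w) = -6(w - 4)(w + 3), so L'(5) = -48.
Gradient descent moves in the -L' direction, i.e. w is increasing.
There is no critical point above w=5, and L' keeps the same sign, so the iterate runs off to +∞.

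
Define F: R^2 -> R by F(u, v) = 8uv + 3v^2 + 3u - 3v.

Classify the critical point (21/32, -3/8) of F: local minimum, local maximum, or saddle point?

saddle point

The Hessian of F is constant: H = [[0, 8], [8, 6]].
det(H) = 0·6 − 8² = -64.
Since det(H) < 0, H is indefinite and the critical point is a saddle point.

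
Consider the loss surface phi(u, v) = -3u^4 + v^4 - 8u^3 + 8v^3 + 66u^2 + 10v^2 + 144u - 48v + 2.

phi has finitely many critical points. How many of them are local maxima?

phi separates as a function of u plus a function of v, so ∇phi=0 decouples.
∂phi/∂u = -12(u - 3)(u + 1)(u + 4) = 0 at u ∈ {-4, -1, 3}; ∂phi/∂v = 4(v - 1)(v + 3)(v + 4) = 0 at v ∈ {-4, -3, 1}.
The Hessian is diagonal: diag(phi_uu, phi_vv). Second derivatives: phi_uu(-4)=-252, phi_uu(-1)=144, phi_uu(3)=-336; phi_vv(-4)=20, phi_vv(-3)=-16, phi_vv(1)=80.
Local maxima occur where both diagonal entries negative: (-4, -3), (3, -3). Count: 2.

2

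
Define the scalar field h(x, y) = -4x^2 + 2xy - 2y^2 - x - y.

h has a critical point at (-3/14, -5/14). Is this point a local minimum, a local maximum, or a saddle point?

The Hessian of h is constant: H = [[-8, 2], [2, -4]].
det(H) = (-8)·(-4) − 2² = 28.
det(H) > 0 and tr(H) = -12 < 0, so H is negative definite and the point is a local maximum.

local maximum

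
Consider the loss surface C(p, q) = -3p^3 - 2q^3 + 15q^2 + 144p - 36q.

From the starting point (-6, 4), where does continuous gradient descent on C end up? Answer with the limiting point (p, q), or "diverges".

C is separable, so gradient descent decouples: p follows -∂C/∂p, q follows -∂C/∂q.
∂C/∂p = -9(p - 4)(p + 4); at p=-6 this is -180, so p increases.
∂C/∂q = -6(q - 3)(q - 2); at q=4 this is -12, so q increases.
The q-coordinate has no critical point in that direction and runs off to infinity.

diverges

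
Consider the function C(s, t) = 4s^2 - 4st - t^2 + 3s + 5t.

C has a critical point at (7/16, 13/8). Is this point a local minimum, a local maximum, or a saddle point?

The Hessian of C is constant: H = [[8, -4], [-4, -2]].
det(H) = 8·(-2) − (-4)² = -32.
Since det(H) < 0, H is indefinite and the critical point is a saddle point.

saddle point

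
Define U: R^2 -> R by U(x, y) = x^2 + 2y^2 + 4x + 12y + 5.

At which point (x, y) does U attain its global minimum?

(-2, -3)

U(x,y) separates as P(x) + Q(y) + 5, so its minimum is min P + min Q + 5.
P'(x) = 2x + 4 vanishes at x ∈ {-2}; Q'(y) = 4y + 12 vanishes at y ∈ {-3}.
Local minima of P (where P''>0): P(-2)=-4. Local minima of Q: Q(-3)=-18.
So the global minimum of U is P(-2) + Q(-3) + 5 = -4 − 18 + 5 = -17, attained at (-2, -3).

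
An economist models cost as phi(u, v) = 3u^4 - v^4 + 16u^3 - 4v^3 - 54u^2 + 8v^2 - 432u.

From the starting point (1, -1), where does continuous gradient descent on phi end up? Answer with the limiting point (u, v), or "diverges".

phi is separable, so gradient descent decouples: u follows -∂phi/∂u, v follows -∂phi/∂v.
∂phi/∂u = 12(u - 3)(u + 3)(u + 4); at u=1 this is -480, so u increases.
∂phi/∂v = -4v(v - 1)(v + 4); at v=-1 this is -24, so v increases.
u converges to its nearest critical value 3 (a local min of the u-part); v converges to 0. The iterate converges to (3, 0).

(3, 0)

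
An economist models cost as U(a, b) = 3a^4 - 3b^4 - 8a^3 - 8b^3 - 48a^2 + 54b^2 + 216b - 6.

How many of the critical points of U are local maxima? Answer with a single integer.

2

U separates as a function of a plus a function of b, so ∇U=0 decouples.
∂U/∂a = 12a(a - 4)(a + 2) = 0 at a ∈ {-2, 0, 4}; ∂U/∂b = -12(b - 3)(b + 2)(b + 3) = 0 at b ∈ {-3, -2, 3}.
The Hessian is diagonal: diag(U_aa, U_bb). Second derivatives: U_aa(-2)=144, U_aa(0)=-96, U_aa(4)=288; U_bb(-3)=-72, U_bb(-2)=60, U_bb(3)=-360.
Local maxima occur where both diagonal entries negative: (0, -3), (0, 3). Count: 2.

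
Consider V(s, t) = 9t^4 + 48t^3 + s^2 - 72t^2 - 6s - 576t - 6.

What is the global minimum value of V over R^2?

V(s,t) separates as P(s) + Q(t) − 6, so its minimum is min P + min Q − 6.
P'(s) = 2s - 6 vanishes at s ∈ {3}; Q'(t) = 36(t - 2)(t + 2)(t + 4) vanishes at t ∈ {-4, -2, 2}.
Local minima of P (where P''>0): P(3)=-9. Local minima of Q: Q(-4)=384, Q(2)=-912.
So the global minimum of V is P(3) + Q(2) − 6 = -9 − 912 − 6 = -927, attained at (3, 2).

-927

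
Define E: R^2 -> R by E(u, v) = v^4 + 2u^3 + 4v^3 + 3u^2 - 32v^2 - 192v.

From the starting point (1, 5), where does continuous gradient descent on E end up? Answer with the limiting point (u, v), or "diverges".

(0, 4)

E is separable, so gradient descent decouples: u follows -∂E/∂u, v follows -∂E/∂v.
∂E/∂u = 6u(u + 1); at u=1 this is 12, so u decreases.
∂E/∂v = 4(v - 4)(v + 3)(v + 4); at v=5 this is 288, so v decreases.
u converges to its nearest critical value 0 (a local min of the u-part); v converges to 4. The iterate converges to (0, 4).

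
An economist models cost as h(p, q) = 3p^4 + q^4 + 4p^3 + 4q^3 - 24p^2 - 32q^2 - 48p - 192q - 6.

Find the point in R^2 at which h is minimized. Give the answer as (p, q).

h(p,q) separates as A(p) + B(q) − 6, so its minimum is min A + min B − 6.
A'(p) = 12(p - 2)(p + 1)(p + 2) vanishes at p ∈ {-2, -1, 2}; B'(q) = 4(q - 4)(q + 3)(q + 4) vanishes at q ∈ {-4, -3, 4}.
Local minima of A (where A''>0): A(-2)=16, A(2)=-112. Local minima of B: B(-4)=256, B(4)=-768.
So the global minimum of h is A(2) + B(4) − 6 = -112 − 768 − 6 = -886, attained at (2, 4).

(2, 4)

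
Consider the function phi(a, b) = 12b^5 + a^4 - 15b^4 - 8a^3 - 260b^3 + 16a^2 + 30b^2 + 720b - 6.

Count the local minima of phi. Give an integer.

4

phi separates as a function of a plus a function of b, so ∇phi=0 decouples.
∂phi/∂a = 4a(a - 4)(a - 2) = 0 at a ∈ {0, 2, 4}; ∂phi/∂b = 60(b - 4)(b - 1)(b + 1)(b + 3) = 0 at b ∈ {-3, -1, 1, 4}.
The Hessian is diagonal: diag(phi_aa, phi_bb). Second derivatives: phi_aa(0)=32, phi_aa(2)=-16, phi_aa(4)=32; phi_bb(-3)=-3360, phi_bb(-1)=1200, phi_bb(1)=-1440, phi_bb(4)=6300.
Local minima occur where both diagonal entries positive: (0, -1), (0, 4), (4, -1), (4, 4). Count: 4.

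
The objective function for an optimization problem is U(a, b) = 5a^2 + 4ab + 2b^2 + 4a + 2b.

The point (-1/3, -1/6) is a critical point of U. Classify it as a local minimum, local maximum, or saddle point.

The Hessian of U is constant: H = [[10, 4], [4, 4]].
det(H) = 10·4 − 4² = 24.
det(H) > 0 and tr(H) = 14 > 0, so H is positive definite and the point is a local minimum.

local minimum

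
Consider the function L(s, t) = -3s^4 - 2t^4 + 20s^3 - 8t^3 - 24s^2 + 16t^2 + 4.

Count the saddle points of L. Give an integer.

L separates as a function of s plus a function of t, so ∇L=0 decouples.
∂L/∂s = -12s(s - 4)(s - 1) = 0 at s ∈ {0, 1, 4}; ∂L/∂t = -8t(t - 1)(t + 4) = 0 at t ∈ {-4, 0, 1}.
The Hessian is diagonal: diag(L_ss, L_tt). Second derivatives: L_ss(0)=-48, L_ss(1)=36, L_ss(4)=-144; L_tt(-4)=-160, L_tt(0)=32, L_tt(1)=-40.
Saddle points occur where the two diagonal entries have opposite signs: (0, 0), (1, -4), (1, 1), (4, 0). Count: 4.

4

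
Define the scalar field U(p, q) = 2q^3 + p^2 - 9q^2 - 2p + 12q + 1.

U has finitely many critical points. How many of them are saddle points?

1

U separates as a function of p plus a function of q, so ∇U=0 decouples.
∂U/∂p = 2(p - 1) = 0 at p ∈ {1}; ∂U/∂q = 6(q - 2)(q - 1) = 0 at q ∈ {1, 2}.
The Hessian is diagonal: diag(U_pp, U_qq). Second derivatives: U_pp(1)=2; U_qq(1)=-6, U_qq(2)=6.
Saddle points occur where the two diagonal entries have opposite signs: (1, 1). Count: 1.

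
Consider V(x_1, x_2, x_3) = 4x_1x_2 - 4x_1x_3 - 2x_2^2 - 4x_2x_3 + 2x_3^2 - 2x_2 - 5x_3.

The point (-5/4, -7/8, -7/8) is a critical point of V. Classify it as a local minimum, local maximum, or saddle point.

The Hessian is constant: H = [[0, 4, -4], [4, -4, -4], [-4, -4, 4]].
Leading principal minors: Δ₁ = 0, Δ₂ = -16, Δ₃ = 128.
The minors fit neither the all-positive nor the alternating-sign pattern, so H is indefinite: a saddle point.

saddle point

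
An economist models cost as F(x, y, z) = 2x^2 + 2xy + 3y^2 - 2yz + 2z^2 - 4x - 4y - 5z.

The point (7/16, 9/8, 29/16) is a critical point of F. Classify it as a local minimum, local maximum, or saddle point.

local minimum

The Hessian is constant: H = [[4, 2, 0], [2, 6, -2], [0, -2, 4]].
Leading principal minors: Δ₁ = 4, Δ₂ = 20, Δ₃ = 64.
All leading minors are positive, so H is positive definite: a local minimum.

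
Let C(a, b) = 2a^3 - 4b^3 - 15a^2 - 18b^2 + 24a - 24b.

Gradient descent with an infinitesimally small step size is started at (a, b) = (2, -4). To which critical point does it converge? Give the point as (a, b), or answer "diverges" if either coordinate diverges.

C is separable, so gradient descent decouples: a follows -∂C/∂a, b follows -∂C/∂b.
∂C/∂a = 6(a - 4)(a - 1); at a=2 this is -12, so a increases.
∂C/∂b = -12(b + 1)(b + 2); at b=-4 this is -72, so b increases.
a converges to its nearest critical value 4 (a local min of the a-part); b converges to -2. The iterate converges to (4, -2).

(4, -2)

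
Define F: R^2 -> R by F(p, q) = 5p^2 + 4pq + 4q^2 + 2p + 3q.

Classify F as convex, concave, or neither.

F is quadratic, so its Hessian is the constant matrix H = [[10, 4], [4, 8]].
det(H) = 64, tr(H) = 18.
det(H) > 0 and tr(H) > 0, so H is positive definite everywhere: convex.

convex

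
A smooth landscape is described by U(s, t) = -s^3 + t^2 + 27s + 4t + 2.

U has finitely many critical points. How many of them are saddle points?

1

U separates as a function of s plus a function of t, so ∇U=0 decouples.
∂U/∂s = -3(s - 3)(s + 3) = 0 at s ∈ {-3, 3}; ∂U/∂t = 2(t + 2) = 0 at t ∈ {-2}.
The Hessian is diagonal: diag(U_ss, U_tt). Second derivatives: U_ss(-3)=18, U_ss(3)=-18; U_tt(-2)=2.
Saddle points occur where the two diagonal entries have opposite signs: (3, -2). Count: 1.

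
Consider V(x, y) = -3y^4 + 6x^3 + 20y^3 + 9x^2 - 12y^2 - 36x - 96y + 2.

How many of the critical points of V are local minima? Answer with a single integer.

1

V separates as a function of x plus a function of y, so ∇V=0 decouples.
∂V/∂x = 18(x - 1)(x + 2) = 0 at x ∈ {-2, 1}; ∂V/∂y = -12(y - 4)(y - 2)(y + 1) = 0 at y ∈ {-1, 2, 4}.
The Hessian is diagonal: diag(V_xx, V_yy). Second derivatives: V_xx(-2)=-54, V_xx(1)=54; V_yy(-1)=-180, V_yy(2)=72, V_yy(4)=-120.
Local minima occur where both diagonal entries positive: (1, 2). Count: 1.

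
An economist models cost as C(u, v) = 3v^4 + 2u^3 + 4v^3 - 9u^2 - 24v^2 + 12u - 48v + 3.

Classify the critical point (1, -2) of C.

The mixed partial ∂²C/∂u∂v is 0, so the Hessian at any point is diag(C_uu, C_vv) = diag(6(2u - 3), 12(3v^2 + 2v - 4)).
At (1, -2): H = diag(-6, 48).
The eigenvalues have opposite signs, so H is indefinite: a saddle point.

saddle point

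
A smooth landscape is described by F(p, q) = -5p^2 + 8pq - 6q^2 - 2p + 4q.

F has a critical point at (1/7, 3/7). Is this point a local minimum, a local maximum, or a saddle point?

The Hessian of F is constant: H = [[-10, 8], [8, -12]].
det(H) = (-10)·(-12) − 8² = 56.
det(H) > 0 and tr(H) = -22 < 0, so H is negative definite and the point is a local maximum.

local maximum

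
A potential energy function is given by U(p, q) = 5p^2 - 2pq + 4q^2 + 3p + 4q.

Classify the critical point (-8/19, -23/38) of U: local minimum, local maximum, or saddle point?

The Hessian of U is constant: H = [[10, -2], [-2, 8]].
det(H) = 10·8 − (-2)² = 76.
det(H) > 0 and tr(H) = 18 > 0, so H is positive definite and the point is a local minimum.

local minimum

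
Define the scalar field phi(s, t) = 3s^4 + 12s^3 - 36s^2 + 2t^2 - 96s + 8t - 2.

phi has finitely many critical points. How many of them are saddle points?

1

phi separates as a function of s plus a function of t, so ∇phi=0 decouples.
∂phi/∂s = 12(s - 2)(s + 1)(s + 4) = 0 at s ∈ {-4, -1, 2}; ∂phi/∂t = 4(t + 2) = 0 at t ∈ {-2}.
The Hessian is diagonal: diag(phi_ss, phi_tt). Second derivatives: phi_ss(-4)=216, phi_ss(-1)=-108, phi_ss(2)=216; phi_tt(-2)=4.
Saddle points occur where the two diagonal entries have opposite signs: (-1, -2). Count: 1.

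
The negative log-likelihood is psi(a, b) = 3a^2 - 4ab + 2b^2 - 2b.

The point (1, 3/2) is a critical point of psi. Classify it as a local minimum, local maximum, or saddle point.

local minimum

The Hessian of psi is constant: H = [[6, -4], [-4, 4]].
det(H) = 6·4 − (-4)² = 8.
det(H) > 0 and tr(H) = 10 > 0, so H is positive definite and the point is a local minimum.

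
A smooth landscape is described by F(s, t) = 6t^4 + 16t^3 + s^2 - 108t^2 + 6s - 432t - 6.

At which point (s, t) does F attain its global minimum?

F(s,t) separates as P(s) + Q(t) − 6, so its minimum is min P + min Q − 6.
P'(s) = 2s + 6 vanishes at s ∈ {-3}; Q'(t) = 24(t - 3)(t + 2)(t + 3) vanishes at t ∈ {-3, -2, 3}.
Local minima of P (where P''>0): P(-3)=-9. Local minima of Q: Q(-3)=378, Q(3)=-1350.
So the global minimum of F is P(-3) + Q(3) − 6 = -9 − 1350 − 6 = -1365, attained at (-3, 3).

(-3, 3)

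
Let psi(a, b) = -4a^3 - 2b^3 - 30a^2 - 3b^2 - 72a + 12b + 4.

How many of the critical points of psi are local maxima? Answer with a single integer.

1

psi separates as a function of a plus a function of b, so ∇psi=0 decouples.
∂psi/∂a = -12(a + 2)(a + 3) = 0 at a ∈ {-3, -2}; ∂psi/∂b = -6(b - 1)(b + 2) = 0 at b ∈ {-2, 1}.
The Hessian is diagonal: diag(psi_aa, psi_bb). Second derivatives: psi_aa(-3)=12, psi_aa(-2)=-12; psi_bb(-2)=18, psi_bb(1)=-18.
Local maxima occur where both diagonal entries negative: (-2, 1). Count: 1.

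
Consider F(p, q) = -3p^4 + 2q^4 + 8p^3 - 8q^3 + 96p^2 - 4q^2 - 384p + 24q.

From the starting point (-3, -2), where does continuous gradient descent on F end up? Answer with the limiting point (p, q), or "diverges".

F is separable, so gradient descent decouples: p follows -∂F/∂p, q follows -∂F/∂q.
∂F/∂p = -12(p - 4)(p - 2)(p + 4); at p=-3 this is -420, so p increases.
∂F/∂q = 8(q - 3)(q - 1)(q + 1); at q=-2 this is -120, so q increases.
p converges to its nearest critical value 2 (a local min of the p-part); q converges to -1. The iterate converges to (2, -1).

(2, -1)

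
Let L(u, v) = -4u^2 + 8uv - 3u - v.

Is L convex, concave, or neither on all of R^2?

L is quadratic, so its Hessian is the constant matrix H = [[-8, 8], [8, 0]].
det(H) = -64, tr(H) = -8.
det(H) < 0, so H is indefinite: neither convex nor concave.

neither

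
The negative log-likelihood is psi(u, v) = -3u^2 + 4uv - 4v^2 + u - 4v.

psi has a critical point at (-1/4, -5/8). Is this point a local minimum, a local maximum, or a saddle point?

The Hessian of psi is constant: H = [[-6, 4], [4, -8]].
det(H) = (-6)·(-8) − 4² = 32.
det(H) > 0 and tr(H) = -14 < 0, so H is negative definite and the point is a local maximum.

local maximum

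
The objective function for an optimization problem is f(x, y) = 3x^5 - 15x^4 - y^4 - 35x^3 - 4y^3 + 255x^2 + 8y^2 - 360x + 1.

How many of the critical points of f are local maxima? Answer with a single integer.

f separates as a function of x plus a function of y, so ∇f=0 decouples.
∂f/∂x = 15(x - 4)(x - 2)(x - 1)(x + 3) = 0 at x ∈ {-3, 1, 2, 4}; ∂f/∂y = -4y(y - 1)(y + 4) = 0 at y ∈ {-4, 0, 1}.
The Hessian is diagonal: diag(f_xx, f_yy). Second derivatives: f_xx(-3)=-2100, f_xx(1)=180, f_xx(2)=-150, f_xx(4)=630; f_yy(-4)=-80, f_yy(0)=16, f_yy(1)=-20.
Local maxima occur where both diagonal entries negative: (-3, -4), (-3, 1), (2, -4), (2, 1). Count: 4.

4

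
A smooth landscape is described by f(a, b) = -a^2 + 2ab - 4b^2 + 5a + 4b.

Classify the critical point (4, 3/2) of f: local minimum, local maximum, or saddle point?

The Hessian of f is constant: H = [[-2, 2], [2, -8]].
det(H) = (-2)·(-8) − 2² = 12.
det(H) > 0 and tr(H) = -10 < 0, so H is negative definite and the point is a local maximum.

local maximum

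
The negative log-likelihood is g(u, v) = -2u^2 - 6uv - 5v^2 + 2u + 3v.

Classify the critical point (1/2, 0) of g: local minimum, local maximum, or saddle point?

local maximum

The Hessian of g is constant: H = [[-4, -6], [-6, -10]].
det(H) = (-4)·(-10) − (-6)² = 4.
det(H) > 0 and tr(H) = -14 < 0, so H is negative definite and the point is a local maximum.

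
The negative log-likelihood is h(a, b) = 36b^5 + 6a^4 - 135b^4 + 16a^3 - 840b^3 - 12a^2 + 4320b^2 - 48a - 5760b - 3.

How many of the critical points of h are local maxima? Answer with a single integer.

h separates as a function of a plus a function of b, so ∇h=0 decouples.
∂h/∂a = 24(a - 1)(a + 1)(a + 2) = 0 at a ∈ {-2, -1, 1}; ∂h/∂b = 180(b - 4)(b - 2)(b - 1)(b + 4) = 0 at b ∈ {-4, 1, 2, 4}.
The Hessian is diagonal: diag(h_aa, h_bb). Second derivatives: h_aa(-2)=72, h_aa(-1)=-48, h_aa(1)=144; h_bb(-4)=-43200, h_bb(1)=2700, h_bb(2)=-2160, h_bb(4)=8640.
Local maxima occur where both diagonal entries negative: (-1, -4), (-1, 2). Count: 2.

2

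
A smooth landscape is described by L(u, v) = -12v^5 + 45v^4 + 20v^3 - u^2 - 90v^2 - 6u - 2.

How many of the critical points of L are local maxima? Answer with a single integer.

L separates as a function of u plus a function of v, so ∇L=0 decouples.
∂L/∂u = -2(u + 3) = 0 at u ∈ {-3}; ∂L/∂v = -60v(v - 3)(v - 1)(v + 1) = 0 at v ∈ {-1, 0, 1, 3}.
The Hessian is diagonal: diag(L_uu, L_vv). Second derivatives: L_uu(-3)=-2; L_vv(-1)=480, L_vv(0)=-180, L_vv(1)=240, L_vv(3)=-1440.
Local maxima occur where both diagonal entries negative: (-3, 0), (-3, 3). Count: 2.

2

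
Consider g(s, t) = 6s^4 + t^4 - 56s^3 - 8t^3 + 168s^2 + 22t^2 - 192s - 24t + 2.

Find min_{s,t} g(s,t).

g(s,t) separates as P(s) + Q(t) + 2, so its minimum is min P + min Q + 2.
P'(s) = 24(s - 4)(s - 2)(s - 1) vanishes at s ∈ {1, 2, 4}; Q'(t) = 4(t - 3)(t - 2)(t - 1) vanishes at t ∈ {1, 2, 3}.
Local minima of P (where P''>0): P(1)=-74, P(4)=-128. Local minima of Q: Q(1)=-9, Q(3)=-9.
So the global minimum of g is P(4) + Q(1) + 2 = -128 − 9 + 2 = -135, attained at (4, 1).

-135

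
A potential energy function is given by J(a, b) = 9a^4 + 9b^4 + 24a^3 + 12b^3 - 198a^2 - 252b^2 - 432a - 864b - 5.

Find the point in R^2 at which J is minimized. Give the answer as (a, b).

J(a,b) separates as P(a) + Q(b) − 5, so its minimum is min P + min Q − 5.
P'(a) = 36(a - 3)(a + 1)(a + 4) vanishes at a ∈ {-4, -1, 3}; Q'(b) = 36(b - 4)(b + 2)(b + 3) vanishes at b ∈ {-3, -2, 4}.
Local minima of P (where P''>0): P(-4)=-672, P(3)=-1701. Local minima of Q: Q(-3)=729, Q(4)=-4416.
So the global minimum of J is P(3) + Q(4) − 5 = -1701 − 4416 − 5 = -6122, attained at (3, 4).

(3, 4)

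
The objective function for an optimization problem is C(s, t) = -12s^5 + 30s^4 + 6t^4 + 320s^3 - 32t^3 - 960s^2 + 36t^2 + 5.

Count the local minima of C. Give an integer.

4

C separates as a function of s plus a function of t, so ∇C=0 decouples.
∂C/∂s = -60s(s - 4)(s - 2)(s + 4) = 0 at s ∈ {-4, 0, 2, 4}; ∂C/∂t = 24t(t - 3)(t - 1) = 0 at t ∈ {0, 1, 3}.
The Hessian is diagonal: diag(C_ss, C_tt). Second derivatives: C_ss(-4)=11520, C_ss(0)=-1920, C_ss(2)=1440, C_ss(4)=-3840; C_tt(0)=72, C_tt(1)=-48, C_tt(3)=144.
Local minima occur where both diagonal entries positive: (-4, 0), (-4, 3), (2, 0), (2, 3). Count: 4.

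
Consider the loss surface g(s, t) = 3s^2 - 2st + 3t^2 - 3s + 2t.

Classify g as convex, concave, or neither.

convex

g is quadratic, so its Hessian is the constant matrix H = [[6, -2], [-2, 6]].
det(H) = 32, tr(H) = 12.
det(H) > 0 and tr(H) > 0, so H is positive definite everywhere: convex.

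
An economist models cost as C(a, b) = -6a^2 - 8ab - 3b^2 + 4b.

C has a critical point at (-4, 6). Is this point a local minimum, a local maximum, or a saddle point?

local maximum

The Hessian of C is constant: H = [[-12, -8], [-8, -6]].
det(H) = (-12)·(-6) − (-8)² = 8.
det(H) > 0 and tr(H) = -18 < 0, so H is negative definite and the point is a local maximum.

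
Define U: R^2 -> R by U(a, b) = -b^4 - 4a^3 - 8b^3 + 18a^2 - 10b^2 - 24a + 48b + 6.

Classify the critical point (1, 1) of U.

The mixed partial ∂²U/∂a∂b is 0, so the Hessian at any point is diag(U_aa, U_bb) = diag(12(-2a + 3), -4(3b^2 + 12b + 5)).
At (1, 1): H = diag(12, -80).
The eigenvalues have opposite signs, so H is indefinite: a saddle point.

saddle point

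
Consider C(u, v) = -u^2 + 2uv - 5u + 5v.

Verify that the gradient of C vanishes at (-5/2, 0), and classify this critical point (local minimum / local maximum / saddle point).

∇C = (-2u + 2v - 5, 2u + 5); substituting (-5/2, 0) gives ∇C = (0, 0), so (-5/2, 0) is indeed a critical point.
The Hessian of C is constant: H = [[-2, 2], [2, 0]].
det(H) = (-2)·0 − 2² = -4.
Since det(H) < 0, H is indefinite and the critical point is a saddle point.

saddle point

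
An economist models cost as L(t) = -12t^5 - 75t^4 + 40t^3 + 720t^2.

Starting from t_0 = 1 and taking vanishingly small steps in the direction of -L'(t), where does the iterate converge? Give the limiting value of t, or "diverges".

L'(t) = -60t(t - 2)(t + 3)(t + 4), so L'(1) = 1200.
Gradient descent moves in the -L' direction, i.e. t is decreasing.
The nearest critical point in that direction is t = 0, where L'' = 1440 > 0 (a local minimum). The iterate converges there.

0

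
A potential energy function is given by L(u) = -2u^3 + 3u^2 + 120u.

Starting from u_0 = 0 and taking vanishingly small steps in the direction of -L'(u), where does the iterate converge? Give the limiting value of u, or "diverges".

-4

L'(u) = -6(u - 5)(u + 4), so L'(0) = 120.
Gradient descent moves in the -L' direction, i.e. u is decreasing.
The nearest critical point in that direction is u = -4, where L'' = 54 > 0 (a local minimum). The iterate converges there.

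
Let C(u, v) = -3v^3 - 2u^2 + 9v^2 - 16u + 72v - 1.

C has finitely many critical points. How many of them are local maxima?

C separates as a function of u plus a function of v, so ∇C=0 decouples.
∂C/∂u = -4(u + 4) = 0 at u ∈ {-4}; ∂C/∂v = -9(v - 4)(v + 2) = 0 at v ∈ {-2, 4}.
The Hessian is diagonal: diag(C_uu, C_vv). Second derivatives: C_uu(-4)=-4; C_vv(-2)=54, C_vv(4)=-54.
Local maxima occur where both diagonal entries negative: (-4, 4). Count: 1.

1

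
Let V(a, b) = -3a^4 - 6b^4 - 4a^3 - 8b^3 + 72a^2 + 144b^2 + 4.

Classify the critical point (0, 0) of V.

local minimum

The mixed partial ∂²V/∂a∂b is 0, so the Hessian at any point is diag(V_aa, V_bb) = diag(12(-3a^2 - 2a + 12), 24(-3b^2 - 2b + 12)).
At (0, 0): H = diag(144, 288).
Both eigenvalues are positive, so H is positive definite: a local minimum.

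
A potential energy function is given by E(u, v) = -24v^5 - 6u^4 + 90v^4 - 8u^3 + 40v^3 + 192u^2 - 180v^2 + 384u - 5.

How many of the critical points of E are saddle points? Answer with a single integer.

E separates as a function of u plus a function of v, so ∇E=0 decouples.
∂E/∂u = -24(u - 4)(u + 1)(u + 4) = 0 at u ∈ {-4, -1, 4}; ∂E/∂v = -120v(v - 3)(v - 1)(v + 1) = 0 at v ∈ {-1, 0, 1, 3}.
The Hessian is diagonal: diag(E_uu, E_vv). Second derivatives: E_uu(-4)=-576, E_uu(-1)=360, E_uu(4)=-960; E_vv(-1)=960, E_vv(0)=-360, E_vv(1)=480, E_vv(3)=-2880.
Saddle points occur where the two diagonal entries have opposite signs: (-4, -1), (-4, 1), (-1, 0), (-1, 3), (4, -1), (4, 1). Count: 6.

6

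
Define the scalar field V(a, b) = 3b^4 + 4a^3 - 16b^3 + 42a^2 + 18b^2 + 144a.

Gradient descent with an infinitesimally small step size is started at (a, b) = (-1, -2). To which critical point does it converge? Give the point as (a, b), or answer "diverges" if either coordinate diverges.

V is separable, so gradient descent decouples: a follows -∂V/∂a, b follows -∂V/∂b.
∂V/∂a = 12(a + 3)(a + 4); at a=-1 this is 72, so a decreases.
∂V/∂b = 12b(b - 3)(b - 1); at b=-2 this is -360, so b increases.
a converges to its nearest critical value -3 (a local min of the a-part); b converges to 0. The iterate converges to (-3, 0).

(-3, 0)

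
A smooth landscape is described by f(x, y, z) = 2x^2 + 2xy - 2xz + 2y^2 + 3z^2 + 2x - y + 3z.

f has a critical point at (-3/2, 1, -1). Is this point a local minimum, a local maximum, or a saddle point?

The Hessian is constant: H = [[4, 2, -2], [2, 4, 0], [-2, 0, 6]].
Leading principal minors: Δ₁ = 4, Δ₂ = 12, Δ₃ = 56.
All leading minors are positive, so H is positive definite: a local minimum.

local minimum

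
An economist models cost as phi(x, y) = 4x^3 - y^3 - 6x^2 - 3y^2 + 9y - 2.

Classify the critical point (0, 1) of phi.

The mixed partial ∂²phi/∂x∂y is 0, so the Hessian at any point is diag(phi_xx, phi_yy) = diag(12(2x - 1), -6(y + 1)).
At (0, 1): H = diag(-12, -12).
Both eigenvalues are negative, so H is negative definite: a local maximum.

local maximum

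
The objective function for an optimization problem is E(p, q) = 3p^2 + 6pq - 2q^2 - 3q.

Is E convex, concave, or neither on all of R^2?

neither

E is quadratic, so its Hessian is the constant matrix H = [[6, 6], [6, -4]].
det(H) = -60, tr(H) = 2.
det(H) < 0, so H is indefinite: neither convex nor concave.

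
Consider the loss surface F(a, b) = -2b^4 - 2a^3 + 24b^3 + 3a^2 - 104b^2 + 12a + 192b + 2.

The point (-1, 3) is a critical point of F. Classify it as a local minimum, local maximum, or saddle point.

The mixed partial ∂²F/∂a∂b is 0, so the Hessian at any point is diag(F_aa, F_bb) = diag(6(-2a + 1), 8(-3b^2 + 18b - 26)).
At (-1, 3): H = diag(18, 8).
Both eigenvalues are positive, so H is positive definite: a local minimum.

local minimum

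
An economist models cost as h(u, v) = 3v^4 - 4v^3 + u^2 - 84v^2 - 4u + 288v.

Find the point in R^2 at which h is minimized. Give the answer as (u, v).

h(u,v) separates as P(u) + Q(v), so its minimum is min P + min Q.
P'(u) = 2u - 4 vanishes at u ∈ {2}; Q'(v) = 12(v - 3)(v - 2)(v + 4) vanishes at v ∈ {-4, 2, 3}.
Local minima of P (where P''>0): P(2)=-4. Local minima of Q: Q(-4)=-1472, Q(3)=243.
So the global minimum of h is P(2) + Q(-4) = -4 − 1472 = -1476, attained at (2, -4).

(2, -4)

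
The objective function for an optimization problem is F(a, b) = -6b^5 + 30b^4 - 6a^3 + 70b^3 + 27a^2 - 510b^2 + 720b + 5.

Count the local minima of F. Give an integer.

F separates as a function of a plus a function of b, so ∇F=0 decouples.
∂F/∂a = -18a(a - 3) = 0 at a ∈ {0, 3}; ∂F/∂b = -30(b - 4)(b - 2)(b - 1)(b + 3) = 0 at b ∈ {-3, 1, 2, 4}.
The Hessian is diagonal: diag(F_aa, F_bb). Second derivatives: F_aa(0)=54, F_aa(3)=-54; F_bb(-3)=4200, F_bb(1)=-360, F_bb(2)=300, F_bb(4)=-1260.
Local minima occur where both diagonal entries positive: (0, -3), (0, 2). Count: 2.

2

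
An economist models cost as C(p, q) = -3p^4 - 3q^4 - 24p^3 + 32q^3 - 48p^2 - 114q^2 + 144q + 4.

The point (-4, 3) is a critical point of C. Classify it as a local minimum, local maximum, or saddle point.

saddle point

The mixed partial ∂²C/∂p∂q is 0, so the Hessian at any point is diag(C_pp, C_qq) = diag(-12(3p^2 + 12p + 8), 12(-3q^2 + 16q - 19)).
At (-4, 3): H = diag(-96, 24).
The eigenvalues have opposite signs, so H is indefinite: a saddle point.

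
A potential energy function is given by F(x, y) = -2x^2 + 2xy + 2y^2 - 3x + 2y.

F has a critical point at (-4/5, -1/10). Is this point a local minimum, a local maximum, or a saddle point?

saddle point

The Hessian of F is constant: H = [[-4, 2], [2, 4]].
det(H) = (-4)·4 − 2² = -20.
Since det(H) < 0, H is indefinite and the critical point is a saddle point.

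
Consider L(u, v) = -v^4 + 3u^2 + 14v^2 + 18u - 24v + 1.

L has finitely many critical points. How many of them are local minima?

1

L separates as a function of u plus a function of v, so ∇L=0 decouples.
∂L/∂u = 6(u + 3) = 0 at u ∈ {-3}; ∂L/∂v = -4(v - 2)(v - 1)(v + 3) = 0 at v ∈ {-3, 1, 2}.
The Hessian is diagonal: diag(L_uu, L_vv). Second derivatives: L_uu(-3)=6; L_vv(-3)=-80, L_vv(1)=16, L_vv(2)=-20.
Local minima occur where both diagonal entries positive: (-3, 1). Count: 1.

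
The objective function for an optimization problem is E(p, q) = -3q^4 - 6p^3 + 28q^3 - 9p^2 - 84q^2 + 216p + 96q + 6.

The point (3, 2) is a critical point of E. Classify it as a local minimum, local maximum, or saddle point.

saddle point

The mixed partial ∂²E/∂p∂q is 0, so the Hessian at any point is diag(E_pp, E_qq) = diag(-18(2p + 1), 12(-3q^2 + 14q - 14)).
At (3, 2): H = diag(-126, 24).
The eigenvalues have opposite signs, so H is indefinite: a saddle point.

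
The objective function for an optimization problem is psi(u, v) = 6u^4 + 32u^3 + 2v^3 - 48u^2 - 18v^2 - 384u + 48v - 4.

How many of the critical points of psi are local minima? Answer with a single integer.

2

psi separates as a function of u plus a function of v, so ∇psi=0 decouples.
∂psi/∂u = 24(u - 2)(u + 2)(u + 4) = 0 at u ∈ {-4, -2, 2}; ∂psi/∂v = 6(v - 4)(v - 2) = 0 at v ∈ {2, 4}.
The Hessian is diagonal: diag(psi_uu, psi_vv). Second derivatives: psi_uu(-4)=288, psi_uu(-2)=-192, psi_uu(2)=576; psi_vv(2)=-12, psi_vv(4)=12.
Local minima occur where both diagonal entries positive: (-4, 4), (2, 4). Count: 2.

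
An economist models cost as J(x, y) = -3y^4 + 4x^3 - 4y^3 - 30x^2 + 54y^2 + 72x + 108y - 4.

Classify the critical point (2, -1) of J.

The mixed partial ∂²J/∂x∂y is 0, so the Hessian at any point is diag(J_xx, J_yy) = diag(12(2x - 5), 12(-3y^2 - 2y + 9)).
At (2, -1): H = diag(-12, 96).
The eigenvalues have opposite signs, so H is indefinite: a saddle point.

saddle point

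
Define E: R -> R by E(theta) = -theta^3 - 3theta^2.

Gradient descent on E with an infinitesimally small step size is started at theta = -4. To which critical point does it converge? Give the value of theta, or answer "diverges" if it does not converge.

-2

E'(theta) = -3theta(theta + 2), so E'(-4) = -24.
Gradient descent moves in the -E' direction, i.e. theta is increasing.
The nearest critical point in that direction is theta = -2, where E'' = 6 > 0 (a local minimum). The iterate converges there.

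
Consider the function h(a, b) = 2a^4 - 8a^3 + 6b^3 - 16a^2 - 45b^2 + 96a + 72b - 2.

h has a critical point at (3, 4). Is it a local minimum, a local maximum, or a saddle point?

The mixed partial ∂²h/∂a∂b is 0, so the Hessian at any point is diag(h_aa, h_bb) = diag(8(3a^2 - 6a - 4), 18(2b - 5)).
At (3, 4): H = diag(40, 54).
Both eigenvalues are positive, so H is positive definite: a local minimum.

local minimum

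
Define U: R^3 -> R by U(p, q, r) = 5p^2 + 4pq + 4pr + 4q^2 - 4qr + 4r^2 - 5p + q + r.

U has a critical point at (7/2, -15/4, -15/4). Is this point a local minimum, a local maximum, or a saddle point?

local minimum

The Hessian is constant: H = [[10, 4, 4], [4, 8, -4], [4, -4, 8]].
Leading principal minors: Δ₁ = 10, Δ₂ = 64, Δ₃ = 96.
All leading minors are positive, so H is positive definite: a local minimum.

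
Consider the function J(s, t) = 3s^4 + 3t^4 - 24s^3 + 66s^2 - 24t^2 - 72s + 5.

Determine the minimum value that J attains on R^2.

-70

J(s,t) separates as P(s) + Q(t) + 5, so its minimum is min P + min Q + 5.
P'(s) = 12(s - 3)(s - 2)(s - 1) vanishes at s ∈ {1, 2, 3}; Q'(t) = 12t(t - 2)(t + 2) vanishes at t ∈ {-2, 0, 2}.
Local minima of P (where P''>0): P(1)=-27, P(3)=-27. Local minima of Q: Q(-2)=-48, Q(2)=-48.
So the global minimum of J is P(1) + Q(-2) + 5 = -27 − 48 + 5 = -70, attained at (1, -2).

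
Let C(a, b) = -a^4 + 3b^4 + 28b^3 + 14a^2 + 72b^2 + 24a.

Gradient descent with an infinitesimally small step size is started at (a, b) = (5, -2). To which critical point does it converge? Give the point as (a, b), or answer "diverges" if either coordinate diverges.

diverges

C is separable, so gradient descent decouples: a follows -∂C/∂a, b follows -∂C/∂b.
∂C/∂a = -4(a - 3)(a + 1)(a + 2); at a=5 this is -336, so a increases.
∂C/∂b = 12b(b + 3)(b + 4); at b=-2 this is -48, so b increases.
The a-coordinate has no critical point in that direction and runs off to infinity.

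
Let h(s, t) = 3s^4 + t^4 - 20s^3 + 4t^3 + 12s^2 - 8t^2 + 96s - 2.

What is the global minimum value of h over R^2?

-191

h(s,t) separates as P(s) + Q(t) − 2, so its minimum is min P + min Q − 2.
P'(s) = 12(s - 4)(s - 2)(s + 1) vanishes at s ∈ {-1, 2, 4}; Q'(t) = 4t(t - 1)(t + 4) vanishes at t ∈ {-4, 0, 1}.
Local minima of P (where P''>0): P(-1)=-61, P(4)=64. Local minima of Q: Q(-4)=-128, Q(1)=-3.
So the global minimum of h is P(-1) + Q(-4) − 2 = -61 − 128 − 2 = -191, attained at (-1, -4).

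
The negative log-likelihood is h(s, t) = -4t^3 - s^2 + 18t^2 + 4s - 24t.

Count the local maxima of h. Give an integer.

h separates as a function of s plus a function of t, so ∇h=0 decouples.
∂h/∂s = -2(s - 2) = 0 at s ∈ {2}; ∂h/∂t = -12(t - 2)(t - 1) = 0 at t ∈ {1, 2}.
The Hessian is diagonal: diag(h_ss, h_tt). Second derivatives: h_ss(2)=-2; h_tt(1)=12, h_tt(2)=-12.
Local maxima occur where both diagonal entries negative: (2, 2). Count: 1.

1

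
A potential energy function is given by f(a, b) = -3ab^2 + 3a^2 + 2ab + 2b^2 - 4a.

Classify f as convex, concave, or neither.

neither

The term -3ab^2 is cubic, so the Hessian is not constant.
∂²f/∂b² = -6a + 4, which takes both signs as a varies (negative for sufficiently large a). A diagonal entry of the Hessian changing sign means the Hessian is neither positive- nor negative-semidefinite on all of R^2.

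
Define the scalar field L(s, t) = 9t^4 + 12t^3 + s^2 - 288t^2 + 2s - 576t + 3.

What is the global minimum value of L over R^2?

L(s,t) separates as P(s) + Q(t) + 3, so its minimum is min P + min Q + 3.
P'(s) = 2s + 2 vanishes at s ∈ {-1}; Q'(t) = 36(t - 4)(t + 1)(t + 4) vanishes at t ∈ {-4, -1, 4}.
Local minima of P (where P''>0): P(-1)=-1. Local minima of Q: Q(-4)=-768, Q(4)=-3840.
So the global minimum of L is P(-1) + Q(4) + 3 = -1 − 3840 + 3 = -3838, attained at (-1, 4).

-3838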